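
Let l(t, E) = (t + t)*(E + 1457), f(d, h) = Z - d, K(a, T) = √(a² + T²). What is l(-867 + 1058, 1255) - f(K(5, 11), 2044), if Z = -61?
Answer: 1036045 + √146 ≈ 1.0361e+6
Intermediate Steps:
K(a, T) = √(T² + a²)
f(d, h) = -61 - d
l(t, E) = 2*t*(1457 + E) (l(t, E) = (2*t)*(1457 + E) = 2*t*(1457 + E))
l(-867 + 1058, 1255) - f(K(5, 11), 2044) = 2*(-867 + 1058)*(1457 + 1255) - (-61 - √(11² + 5²)) = 2*191*2712 - (-61 - √(121 + 25)) = 1035984 - (-61 - √146) = 1035984 + (61 + √146) = 1036045 + √146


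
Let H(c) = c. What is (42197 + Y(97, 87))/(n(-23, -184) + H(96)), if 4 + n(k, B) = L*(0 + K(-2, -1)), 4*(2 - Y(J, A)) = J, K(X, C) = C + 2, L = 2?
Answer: 168699/376 ≈ 448.67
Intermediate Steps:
K(X, C) = 2 + C
Y(J, A) = 2 - J/4
n(k, B) = -2 (n(k, B) = -4 + 2*(0 + (2 - 1)) = -4 + 2*(0 + 1) = -4 + 2*1 = -4 + 2 = -2)
(42197 + Y(97, 87))/(n(-23, -184) + H(96)) = (42197 + (2 - ¼*97))/(-2 + 96) = (42197 + (2 - 97/4))/94 = (42197 - 89/4)*(1/94) = (168699/4)*(1/94) = 168699/376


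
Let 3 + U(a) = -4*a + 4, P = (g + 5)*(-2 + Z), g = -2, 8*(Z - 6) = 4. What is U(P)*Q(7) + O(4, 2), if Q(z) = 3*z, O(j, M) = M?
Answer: -1111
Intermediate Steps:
Z = 13/2 (Z = 6 + (⅛)*4 = 6 + ½ = 13/2 ≈ 6.5000)
P = 27/2 (P = (-2 + 5)*(-2 + 13/2) = 3*(9/2) = 27/2 ≈ 13.500)
U(a) = 1 - 4*a (U(a) = -3 + (-4*a + 4) = -3 + (4 - 4*a) = 1 - 4*a)
U(P)*Q(7) + O(4, 2) = (1 - 4*27/2)*(3*7) + 2 = (1 - 54)*21 + 2 = -53*21 + 2 = -1113 + 2 = -1111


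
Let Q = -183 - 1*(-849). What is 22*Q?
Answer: 14652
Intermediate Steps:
Q = 666 (Q = -183 + 849 = 666)
22*Q = 22*666 = 14652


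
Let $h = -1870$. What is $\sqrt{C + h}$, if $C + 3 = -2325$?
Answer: $i \sqrt{4198} \approx 64.792 i$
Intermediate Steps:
$C = -2328$ ($C = -3 - 2325 = -2328$)
$\sqrt{C + h} = \sqrt{-2328 - 1870} = \sqrt{-4198} = i \sqrt{4198}$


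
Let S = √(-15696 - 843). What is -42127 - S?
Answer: -42127 - I*√16539 ≈ -42127.0 - 128.6*I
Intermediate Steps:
S = I*√16539 (S = √(-16539) = I*√16539 ≈ 128.6*I)
-42127 - S = -42127 - I*√16539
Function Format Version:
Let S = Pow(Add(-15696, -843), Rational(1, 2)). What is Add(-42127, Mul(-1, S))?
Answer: Add(-42127, Mul(-1, I, Pow(16539, Rational(1, 2)))) ≈ Add(-42127., Mul(-128.60, I))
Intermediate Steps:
S = Mul(I, Pow(16539, Rational(1, 2))) (S = Pow(-16539, Rational(1, 2)) = Mul(I, Pow(16539, Rational(1, 2))) ≈ Mul(128.60, I))
Add(-42127, Mul(-1, S)) = Add(-42127, Mul(-1, Mul(I, Pow(16539, Rational(1, 2))))) = Add(-42127, Mul(-1, I, Pow(16539, Rational(1, 2))))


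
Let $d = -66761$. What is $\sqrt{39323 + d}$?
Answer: $i \sqrt{27438} \approx 165.64 i$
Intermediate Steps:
$\sqrt{39323 + d} = \sqrt{39323 - 66761} = \sqrt{-27438} = i \sqrt{27438}$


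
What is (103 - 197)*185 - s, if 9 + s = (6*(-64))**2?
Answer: -164837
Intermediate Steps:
s = 147447 (s = -9 + (6*(-64))**2 = -9 + (-384)**2 = -9 + 147456 = 147447)
(103 - 197)*185 - s = (103 - 197)*185 - 1*147447 = -94*185 - 147447 = -17390 - 147447 = -164837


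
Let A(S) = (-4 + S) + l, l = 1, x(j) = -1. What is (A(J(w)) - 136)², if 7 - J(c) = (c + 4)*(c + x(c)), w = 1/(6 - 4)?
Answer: 269361/16 ≈ 16835.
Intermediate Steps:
w = ½ (w = 1/2 = ½ ≈ 0.50000)
J(c) = 7 - (-1 + c)*(4 + c) (J(c) = 7 - (c + 4)*(c - 1) = 7 - (4 + c)*(-1 + c) = 7 - (-1 + c)*(4 + c))
A(S) = -3 + S (A(S) = (-4 + S) + 1 = -3 + S)
(A(J(w)) - 136)² = ((-3 + (11 - (½)² - 3*½)) - 136)² = ((-3 + (11 - 1*¼ - 3/2)) - 136)² = ((-3 + (11 - ¼ - 3/2)) - 136)² = ((-3 + 37/4) - 136)² = (25/4 - 136)² = (-519/4)² = 269361/16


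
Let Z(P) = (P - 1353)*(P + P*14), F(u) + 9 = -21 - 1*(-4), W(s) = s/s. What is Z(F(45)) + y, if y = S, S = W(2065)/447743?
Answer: 240800662831/447743 ≈ 5.3781e+5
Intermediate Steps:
W(s) = 1
F(u) = -26 (F(u) = -9 + (-21 - 1*(-4)) = -9 + (-21 + 4) = -9 - 17 = -26)
Z(P) = 15*P*(-1353 + P) (Z(P) = (-1353 + P)*(P + 14*P) = (-1353 + P)*(15*P) = 15*P*(-1353 + P))
S = 1/447743 ≈ 2.2334e-6
y = 1/447743 ≈ 2.2334e-6
Z(F(45)) + y = 15*(-26)*(-1353 - 26) + 1/447743 = 15*(-26)*(-1379) + 1/447743 = 537810 + 1/447743 = 240800662831/447743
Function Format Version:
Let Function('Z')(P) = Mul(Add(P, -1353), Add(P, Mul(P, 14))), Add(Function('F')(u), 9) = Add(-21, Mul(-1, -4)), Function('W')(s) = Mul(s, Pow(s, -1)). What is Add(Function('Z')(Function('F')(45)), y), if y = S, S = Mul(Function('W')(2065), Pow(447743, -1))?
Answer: Rational(240800662831, 447743) ≈ 5.3781e+5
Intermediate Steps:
Function('W')(s) = 1
Function('F')(u) = -26 (Function('F')(u) = Add(-9, Add(-21, Mul(-1, -4))) = Add(-9, Add(-21, 4)) = Add(-9, -17) = -26)
Function('Z')(P) = Mul(15, P, Add(-1353, P)) (Function('Z')(P) = Mul(Add(-1353, P), Add(P, Mul(14, P))) = Mul(Add(-1353, P), Mul(15, P)) = Mul(15, P, Add(-1353, P)))
S = Rational(1, 447743) (S = Mul(1, Pow(447743, -1)) = Mul(1, Rational(1, 447743)) = Rational(1, 447743) ≈ 2.2334e-6)
y = Rational(1, 447743) ≈ 2.2334e-6
Add(Function('Z')(Function('F')(45)), y) = Add(Mul(15, -26, Add(-1353, -26)), Rational(1, 447743)) = Add(Mul(15, -26, -1379), Rational(1, 447743)) = Add(537810, Rational(1, 447743)) = Rational(240800662831, 447743)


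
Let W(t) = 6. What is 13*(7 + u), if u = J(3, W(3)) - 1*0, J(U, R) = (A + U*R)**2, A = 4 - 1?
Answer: 5824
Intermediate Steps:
A = 3
J(U, R) = (3 + R*U)**2 (J(U, R) = (3 + U*R)**2 = (3 + R*U)**2)
u = 441 (u = (3 + 6*3)**2 - 1*0 = (3 + 18)**2 + 0 = 21**2 + 0 = 441 + 0 = 441)
13*(7 + u) = 13*(7 + 441) = 13*448 = 5824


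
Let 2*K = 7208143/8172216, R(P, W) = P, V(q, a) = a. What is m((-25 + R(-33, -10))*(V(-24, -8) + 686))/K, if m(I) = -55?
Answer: -898943760/7208143 ≈ -124.71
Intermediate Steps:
K = 7208143/16344432 (K = (7208143/8172216)/2 = (7208143*(1/8172216))/2 = (1/2)*(7208143/8172216) = 7208143/16344432 ≈ 0.44102)
m((-25 + R(-33, -10))*(V(-24, -8) + 686))/K = -55/7208143/16344432 = -55*16344432/7208143 = -898943760/7208143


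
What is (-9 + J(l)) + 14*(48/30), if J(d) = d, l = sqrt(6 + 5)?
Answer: 67/5 + sqrt(11) ≈ 16.717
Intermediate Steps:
l = sqrt(11) ≈ 3.3166
(-9 + J(l)) + 14*(48/30) = (-9 + sqrt(11)) + 14*(48/30) = (-9 + sqrt(11)) + 14*(48*(1/30)) = (-9 + sqrt(11)) + 14*(8/5) = (-9 + sqrt(11)) + 112/5 = 67/5 + sqrt(11)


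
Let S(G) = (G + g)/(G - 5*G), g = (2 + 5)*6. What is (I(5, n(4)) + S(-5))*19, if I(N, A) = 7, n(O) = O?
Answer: 3363/20 ≈ 168.15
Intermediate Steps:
g = 42 (g = 7*6 = 42)
S(G) = -(42 + G)/(4*G) (S(G) = (G + 42)/(G - 5*G) = (42 + G)/((-4*G)) = (42 + G)*(-1/(4*G)) = -(42 + G)/(4*G))
(I(5, n(4)) + S(-5))*19 = (7 + (1/4)*(-42 - 1*(-5))/(-5))*19 = (7 + (1/4)*(-1/5)*(-42 + 5))*19 = (7 + (1/4)*(-1/5)*(-37))*19 = (7 + 37/20)*19 = (177/20)*19 = 3363/20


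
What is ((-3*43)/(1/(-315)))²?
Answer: 1651203225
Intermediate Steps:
((-3*43)/(1/(-315)))² = (-129/(-1/315))² = (-129*(-315))² = 40635² = 1651203225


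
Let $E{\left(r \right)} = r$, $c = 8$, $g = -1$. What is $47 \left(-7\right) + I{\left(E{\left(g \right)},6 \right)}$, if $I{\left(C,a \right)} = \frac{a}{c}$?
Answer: $- \frac{1313}{4} \approx -328.25$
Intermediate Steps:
$I{\left(C,a \right)} = \frac{a}{8}$
$47 \left(-7\right) + I{\left(E{\left(g \right)},6 \right)} = 47 \left(-7\right) + \frac{1}{8} \cdot 6 = -329 + \frac{3}{4} = - \frac{1313}{4}$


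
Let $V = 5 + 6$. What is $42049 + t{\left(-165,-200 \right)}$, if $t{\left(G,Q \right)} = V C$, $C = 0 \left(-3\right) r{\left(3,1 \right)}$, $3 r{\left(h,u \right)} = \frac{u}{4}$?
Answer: $42049$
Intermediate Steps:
$r{\left(h,u \right)} = \frac{u}{12}$ ($r{\left(h,u \right)} = \frac{u \frac{1}{4}}{3} = \frac{\frac{1}{4} u}{3} = \frac{u}{12}$)
$V = 11$
$C = 0$ ($C = 0 \left(-3\right) \frac{1}{12} \cdot 1 = 0 \cdot \frac{1}{12} = 0$)
$t{\left(G,Q \right)} = 0$ ($t{\left(G,Q \right)} = 11 \cdot 0 = 0$)
$42049 + t{\left(-165,-200 \right)} = 42049 + 0 = 42049$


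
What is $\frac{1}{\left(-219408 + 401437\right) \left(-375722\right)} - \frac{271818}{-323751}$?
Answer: $\frac{6196752728074511}{7380691832409146} \approx 0.83959$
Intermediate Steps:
$\frac{1}{\left(-219408 + 401437\right) \left(-375722\right)} - \frac{271818}{-323751} = \frac{1}{182029} \left(- \frac{1}{375722}\right) - - \frac{90606}{107917} = \frac{1}{182029} \left(- \frac{1}{375722}\right) + \frac{90606}{107917} = - \frac{1}{68392299938} + \frac{90606}{107917} = \frac{6196752728074511}{7380691832409146}$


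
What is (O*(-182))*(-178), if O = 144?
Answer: 4665024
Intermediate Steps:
(O*(-182))*(-178) = (144*(-182))*(-178) = -26208*(-178) = 4665024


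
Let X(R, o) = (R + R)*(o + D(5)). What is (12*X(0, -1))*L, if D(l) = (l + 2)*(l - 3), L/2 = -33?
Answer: 0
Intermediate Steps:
L = -66 (L = 2*(-33) = -66)
D(l) = (-3 + l)*(2 + l) (D(l) = (2 + l)*(-3 + l) = (-3 + l)*(2 + l))
X(R, o) = 2*R*(14 + o) (X(R, o) = (R + R)*(o + (-6 + 5² - 1*5)) = (2*R)*(o + (-6 + 25 - 5)) = (2*R)*(o + 14) = (2*R)*(14 + o) = 2*R*(14 + o))
(12*X(0, -1))*L = (12*(2*0*(14 - 1)))*(-66) = (12*(2*0*13))*(-66) = (12*0)*(-66) = 0*(-66) = 0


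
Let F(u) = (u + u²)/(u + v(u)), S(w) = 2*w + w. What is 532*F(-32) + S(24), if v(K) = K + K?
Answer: -16276/3 ≈ -5425.3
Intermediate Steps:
S(w) = 3*w
v(K) = 2*K
F(u) = (u + u²)/(3*u) (F(u) = (u + u²)/(u + 2*u) = (u + u²)/((3*u)) = (u + u²)*(1/(3*u)) = (u + u²)/(3*u))
532*F(-32) + S(24) = 532*(⅓ + (⅓)*(-32)) + 3*24 = 532*(⅓ - 32/3) + 72 = 532*(-31/3) + 72 = -16492/3 + 72 = -16276/3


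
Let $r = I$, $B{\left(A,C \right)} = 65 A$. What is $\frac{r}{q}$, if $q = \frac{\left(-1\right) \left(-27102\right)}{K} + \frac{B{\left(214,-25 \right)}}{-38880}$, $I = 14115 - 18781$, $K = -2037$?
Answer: $\frac{12318016032}{36068681} \approx 341.52$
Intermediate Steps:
$I = -4666$ ($I = 14115 - 18781 = -4666$)
$r = -4666$
$q = - \frac{36068681}{2639952}$ ($q = \frac{\left(-1\right) \left(-27102\right)}{-2037} + \frac{65 \cdot 214}{-38880} = 27102 \left(- \frac{1}{2037}\right) + 13910 \left(- \frac{1}{38880}\right) = - \frac{9034}{679} - \frac{1391}{3888} = - \frac{36068681}{2639952} \approx -13.663$)
$\frac{r}{q} = - \frac{4666}{- \frac{36068681}{2639952}} = \left(-4666\right) \left(- \frac{2639952}{36068681}\right) = \frac{12318016032}{36068681}$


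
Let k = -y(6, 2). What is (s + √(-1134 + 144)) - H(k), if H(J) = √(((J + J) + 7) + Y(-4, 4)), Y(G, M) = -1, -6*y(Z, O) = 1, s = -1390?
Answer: -1390 - √57/3 + 3*I*√110 ≈ -1392.5 + 31.464*I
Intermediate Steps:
y(Z, O) = -⅙ (y(Z, O) = -⅙*1 = -⅙)
k = ⅙ (k = -1*(-⅙) = ⅙ ≈ 0.16667)
H(J) = √(6 + 2*J) (H(J) = √(((J + J) + 7) - 1) = √((2*J + 7) - 1) = √((7 + 2*J) - 1) = √(6 + 2*J))
(s + √(-1134 + 144)) - H(k) = (-1390 + √(-1134 + 144)) - √(6 + 2*(⅙)) = (-1390 + √(-990)) - √(6 + ⅓) = (-1390 + 3*I*√110) - √(19/3) = (-1390 + 3*I*√110) - √57/3 = -1390 - √57/3 + 3*I*√110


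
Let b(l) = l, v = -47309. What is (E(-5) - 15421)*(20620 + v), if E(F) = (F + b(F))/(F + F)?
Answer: 411544380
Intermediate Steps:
E(F) = 1 (E(F) = (F + F)/(F + F) = (2*F)/((2*F)) = (2*F)*(1/(2*F)) = 1)
(E(-5) - 15421)*(20620 + v) = (1 - 15421)*(20620 - 47309) = -15420*(-26689) = 411544380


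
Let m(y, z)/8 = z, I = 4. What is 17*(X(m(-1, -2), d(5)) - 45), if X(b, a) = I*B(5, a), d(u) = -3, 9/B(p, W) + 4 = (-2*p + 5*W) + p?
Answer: -1581/2 ≈ -790.50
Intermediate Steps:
B(p, W) = 9/(-4 - p + 5*W) (B(p, W) = 9/(-4 + ((-2*p + 5*W) + p)) = 9/(-4 + (-p + 5*W)) = 9/(-4 - p + 5*W))
m(y, z) = 8*z
X(b, a) = -36/(9 - 5*a) (X(b, a) = 4*(-9/(4 + 5 - 5*a)) = 4*(-9/(9 - 5*a)) = -36/(9 - 5*a))
17*(X(m(-1, -2), d(5)) - 45) = 17*(36/(-9 + 5*(-3)) - 45) = 17*(36/(-9 - 15) - 45) = 17*(36/(-24) - 45) = 17*(36*(-1/24) - 45) = 17*(-3/2 - 45) = 17*(-93/2) = -1581/2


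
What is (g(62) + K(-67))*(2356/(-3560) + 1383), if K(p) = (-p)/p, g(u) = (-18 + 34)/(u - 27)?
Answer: -23375339/31150 ≈ -750.41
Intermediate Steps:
g(u) = 16/(-27 + u)
K(p) = -1
(g(62) + K(-67))*(2356/(-3560) + 1383) = (16/(-27 + 62) - 1)*(2356/(-3560) + 1383) = (16/35 - 1)*(2356*(-1/3560) + 1383) = (16*(1/35) - 1)*(-589/890 + 1383) = (16/35 - 1)*(1230281/890) = -19/35*1230281/890 = -23375339/31150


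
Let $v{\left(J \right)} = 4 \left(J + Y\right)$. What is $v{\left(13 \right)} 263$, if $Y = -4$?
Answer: $9468$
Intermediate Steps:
$v{\left(J \right)} = -16 + 4 J$ ($v{\left(J \right)} = 4 \left(J - 4\right) = 4 \left(-4 + J\right) = -16 + 4 J$)
$v{\left(13 \right)} 263 = \left(-16 + 4 \cdot 13\right) 263 = \left(-16 + 52\right) 263 = 36 \cdot 263 = 9468$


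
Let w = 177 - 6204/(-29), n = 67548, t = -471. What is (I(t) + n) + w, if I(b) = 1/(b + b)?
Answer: 1855955689/27318 ≈ 67939.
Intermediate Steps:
I(b) = 1/(2*b)
w = 11337/29 (w = 177 - 6204*(-1)/29 = 177 - 132*(-47/29) = 177 + 6204/29 = 11337/29 ≈ 390.93)
(I(t) + n) + w = ((1/2)/(-471) + 67548) + 11337/29 = ((1/2)*(-1/471) + 67548) + 11337/29 = (-1/942 + 67548) + 11337/29 = 63630215/942 + 11337/29 = 1855955689/27318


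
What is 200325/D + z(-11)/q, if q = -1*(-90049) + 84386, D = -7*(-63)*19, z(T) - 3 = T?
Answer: 1294208309/54132995 ≈ 23.908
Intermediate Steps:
z(T) = 3 + T
D = 8379 (D = 441*19 = 8379)
q = 174435 (q = 90049 + 84386 = 174435)
200325/D + z(-11)/q = 200325/8379 + (3 - 11)/174435 = 200325*(1/8379) - 8*1/174435 = 66775/2793 - 8/174435 = 1294208309/54132995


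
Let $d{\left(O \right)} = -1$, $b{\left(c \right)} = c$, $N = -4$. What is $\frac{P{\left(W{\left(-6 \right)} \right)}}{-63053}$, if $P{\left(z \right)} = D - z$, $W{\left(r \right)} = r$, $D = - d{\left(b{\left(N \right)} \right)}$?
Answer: $- \frac{7}{63053} \approx -0.00011102$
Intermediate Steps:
$D = 1$ ($D = \left(-1\right) \left(-1\right) = 1$)
$P{\left(z \right)} = 1 - z$
$\frac{P{\left(W{\left(-6 \right)} \right)}}{-63053} = \frac{1 - -6}{-63053} = \left(1 + 6\right) \left(- \frac{1}{63053}\right) = 7 \left(- \frac{1}{63053}\right) = - \frac{7}{63053}$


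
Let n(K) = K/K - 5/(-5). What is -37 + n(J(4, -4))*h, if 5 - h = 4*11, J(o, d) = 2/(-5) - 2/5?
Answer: -115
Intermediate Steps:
J(o, d) = -⅘ (J(o, d) = 2*(-⅕) - 2*⅕ = -⅖ - ⅖ = -⅘)
n(K) = 2 (n(K) = 1 - 5*(-⅕) = 1 + 1 = 2)
h = -39 (h = 5 - 4*11 = 5 - 1*44 = 5 - 44 = -39)
-37 + n(J(4, -4))*h = -37 + 2*(-39) = -37 - 78 = -115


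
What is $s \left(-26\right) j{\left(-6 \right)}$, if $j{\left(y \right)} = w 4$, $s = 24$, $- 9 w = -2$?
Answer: $- \frac{1664}{3} \approx -554.67$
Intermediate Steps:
$w = \frac{2}{9}$ ($w = \left(- \frac{1}{9}\right) \left(-2\right) = \frac{2}{9} \approx 0.22222$)
$j{\left(y \right)} = \frac{8}{9}$ ($j{\left(y \right)} = \frac{2}{9} \cdot 4 = \frac{8}{9}$)
$s \left(-26\right) j{\left(-6 \right)} = 24 \left(-26\right) \frac{8}{9} = \left(-624\right) \frac{8}{9} = - \frac{1664}{3}$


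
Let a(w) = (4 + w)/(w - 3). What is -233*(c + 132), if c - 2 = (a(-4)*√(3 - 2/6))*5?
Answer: -31222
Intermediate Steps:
a(w) = (4 + w)/(-3 + w)
c = 2 (c = 2 + (((4 - 4)/(-3 - 4))*√(3 - 2/6))*5 = 2 + ((0/(-7))*√(3 - 2*⅙))*5 = 2 + ((-⅐*0)*√(3 - ⅓))*5 = 2 + (0*√(8/3))*5 = 2 + (0*(2*√6/3))*5 = 2 + 0*5 = 2 + 0 = 2)
-233*(c + 132) = -233*(2 + 132) = -233*134 = -31222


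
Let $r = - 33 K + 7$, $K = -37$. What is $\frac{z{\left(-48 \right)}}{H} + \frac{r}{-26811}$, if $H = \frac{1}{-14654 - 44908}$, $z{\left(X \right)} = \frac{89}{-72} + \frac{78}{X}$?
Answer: $\frac{9137910241}{53622} \approx 1.7041 \cdot 10^{5}$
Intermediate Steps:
$z{\left(X \right)} = - \frac{89}{72} + \frac{78}{X}$ ($z{\left(X \right)} = 89 \left(- \frac{1}{72}\right) + \frac{78}{X} = - \frac{89}{72} + \frac{78}{X}$)
$H = - \frac{1}{59562}$ ($H = \frac{1}{-59562} = - \frac{1}{59562} \approx -1.6789 \cdot 10^{-5}$)
$r = 1228$ ($r = \left(-33\right) \left(-37\right) + 7 = 1221 + 7 = 1228$)
$\frac{z{\left(-48 \right)}}{H} + \frac{r}{-26811} = \frac{- \frac{89}{72} + \frac{78}{-48}}{- \frac{1}{59562}} + \frac{1228}{-26811} = \left(- \frac{89}{72} + 78 \left(- \frac{1}{48}\right)\right) \left(-59562\right) + 1228 \left(- \frac{1}{26811}\right) = \left(- \frac{89}{72} - \frac{13}{8}\right) \left(-59562\right) - \frac{1228}{26811} = \left(- \frac{103}{36}\right) \left(-59562\right) - \frac{1228}{26811} = \frac{340827}{2} - \frac{1228}{26811} = \frac{9137910241}{53622}$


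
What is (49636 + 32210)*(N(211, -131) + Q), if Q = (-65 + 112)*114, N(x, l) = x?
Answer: 455800374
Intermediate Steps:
Q = 5358 (Q = 47*114 = 5358)
(49636 + 32210)*(N(211, -131) + Q) = (49636 + 32210)*(211 + 5358) = 81846*5569 = 455800374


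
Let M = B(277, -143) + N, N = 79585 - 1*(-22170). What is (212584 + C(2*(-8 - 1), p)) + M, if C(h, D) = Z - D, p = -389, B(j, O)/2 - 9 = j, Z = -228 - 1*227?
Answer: 314845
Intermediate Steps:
Z = -455 (Z = -228 - 227 = -455)
B(j, O) = 18 + 2*j
N = 101755 (N = 79585 + 22170 = 101755)
C(h, D) = -455 - D
M = 102327 (M = (18 + 2*277) + 101755 = (18 + 554) + 101755 = 572 + 101755 = 102327)
(212584 + C(2*(-8 - 1), p)) + M = (212584 + (-455 - 1*(-389))) + 102327 = (212584 + (-455 + 389)) + 102327 = (212584 - 66) + 102327 = 212518 + 102327 = 314845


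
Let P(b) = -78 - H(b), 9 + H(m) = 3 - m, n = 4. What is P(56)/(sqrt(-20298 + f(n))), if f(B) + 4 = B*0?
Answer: 8*I*sqrt(20302)/10151 ≈ 0.11229*I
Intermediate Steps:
H(m) = -6 - m (H(m) = -9 + (3 - m) = -6 - m)
f(B) = -4 (f(B) = -4 + B*0 = -4 + 0 = -4)
P(b) = -72 + b (P(b) = -78 - (-6 - b) = -78 + (6 + b) = -72 + b)
P(56)/(sqrt(-20298 + f(n))) = (-72 + 56)/(sqrt(-20298 - 4)) = -16*(-I*sqrt(20302)/20302) = -(-8)*I*sqrt(20302)/10151 = 8*I*sqrt(20302)/10151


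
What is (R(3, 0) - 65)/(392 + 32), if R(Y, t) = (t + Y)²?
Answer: -7/53 ≈ -0.13208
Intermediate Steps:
R(Y, t) = (Y + t)²
(R(3, 0) - 65)/(392 + 32) = ((3 + 0)² - 65)/(392 + 32) = (3² - 65)/424 = (9 - 65)*(1/424) = -56*1/424 = -7/53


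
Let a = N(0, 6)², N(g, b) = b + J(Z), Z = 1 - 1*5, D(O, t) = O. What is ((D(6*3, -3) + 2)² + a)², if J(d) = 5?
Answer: 271441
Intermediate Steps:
Z = -4 (Z = 1 - 5 = -4)
N(g, b) = 5 + b (N(g, b) = b + 5 = 5 + b)
a = 121 (a = (5 + 6)² = 11² = 121)
((D(6*3, -3) + 2)² + a)² = ((6*3 + 2)² + 121)² = ((18 + 2)² + 121)² = (20² + 121)² = (400 + 121)² = 521² = 271441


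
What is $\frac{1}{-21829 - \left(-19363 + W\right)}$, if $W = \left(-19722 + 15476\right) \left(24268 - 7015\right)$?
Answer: $\frac{1}{73253772} \approx 1.3651 \cdot 10^{-8}$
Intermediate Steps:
$W = -73256238$ ($W = \left(-4246\right) 17253 = -73256238$)
$\frac{1}{-21829 - \left(-19363 + W\right)} = \frac{1}{-21829 + \left(19363 - -73256238\right)} = \frac{1}{-21829 + \left(19363 + 73256238\right)} = \frac{1}{-21829 + 73275601} = \frac{1}{73253772}$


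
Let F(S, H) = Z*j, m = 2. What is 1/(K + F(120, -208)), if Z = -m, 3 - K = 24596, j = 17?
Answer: -1/24627 ≈ -4.0606e-5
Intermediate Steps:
K = -24593 (K = 3 - 1*24596 = 3 - 24596 = -24593)
Z = -2 (Z = -1*2 = -2)
F(S, H) = -34 (F(S, H) = -2*17 = -34)
1/(K + F(120, -208)) = 1/(-24593 - 34) = 1/(-24627) = -1/24627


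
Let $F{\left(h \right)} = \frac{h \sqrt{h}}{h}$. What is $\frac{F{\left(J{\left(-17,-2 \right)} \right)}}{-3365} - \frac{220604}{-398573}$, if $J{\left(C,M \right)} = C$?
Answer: $\frac{220604}{398573} - \frac{i \sqrt{17}}{3365} \approx 0.55348 - 0.0012253 i$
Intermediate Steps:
$F{\left(h \right)} = \sqrt{h}$ ($F{\left(h \right)} = \frac{h^{\frac{3}{2}}}{h} = \sqrt{h}$)
$\frac{F{\left(J{\left(-17,-2 \right)} \right)}}{-3365} - \frac{220604}{-398573} = \frac{\sqrt{-17}}{-3365} - \frac{220604}{-398573} = i \sqrt{17} \left(- \frac{1}{3365}\right) - - \frac{220604}{398573} = - \frac{i \sqrt{17}}{3365} + \frac{220604}{398573} = \frac{220604}{398573} - \frac{i \sqrt{17}}{3365}$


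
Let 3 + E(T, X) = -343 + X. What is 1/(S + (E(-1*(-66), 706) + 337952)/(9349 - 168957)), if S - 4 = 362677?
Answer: 19951/7235806342 ≈ 2.7573e-6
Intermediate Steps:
S = 362681 (S = 4 + 362677 = 362681)
E(T, X) = -346 + X (E(T, X) = -3 + (-343 + X) = -346 + X)
1/(S + (E(-1*(-66), 706) + 337952)/(9349 - 168957)) = 1/(362681 + ((-346 + 706) + 337952)/(9349 - 168957)) = 1/(362681 + (360 + 337952)/(-159608)) = 1/(362681 + 338312*(-1/159608)) = 1/(362681 - 42289/19951) = 1/(7235806342/19951) = 19951/7235806342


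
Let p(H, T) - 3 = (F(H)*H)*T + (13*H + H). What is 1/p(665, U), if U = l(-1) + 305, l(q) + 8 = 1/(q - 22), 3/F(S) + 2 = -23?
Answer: -23/330835 ≈ -6.9521e-5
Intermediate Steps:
F(S) = -3/25 (F(S) = 3/(-2 - 23) = 3/(-25) = 3*(-1/25) = -3/25)
l(q) = -8 + 1/(-22 + q) (l(q) = -8 + 1/(q - 22) = -8 + 1/(-22 + q))
U = 6830/23 (U = (177 - 8*(-1))/(-22 - 1) + 305 = (177 + 8)/(-23) + 305 = -1/23*185 + 305 = -185/23 + 305 = 6830/23 ≈ 296.96)
p(H, T) = 3 + 14*H - 3*H*T/25 (p(H, T) = 3 + ((-3*H/25)*T + (13*H + H)) = 3 + (-3*H*T/25 + 14*H) = 3 + (14*H - 3*H*T/25) = 3 + 14*H - 3*H*T/25)
1/p(665, U) = 1/(3 + 14*665 - 3/25*665*6830/23) = 1/(3 + 9310 - 545034/23) = 1/(-330835/23) = -23/330835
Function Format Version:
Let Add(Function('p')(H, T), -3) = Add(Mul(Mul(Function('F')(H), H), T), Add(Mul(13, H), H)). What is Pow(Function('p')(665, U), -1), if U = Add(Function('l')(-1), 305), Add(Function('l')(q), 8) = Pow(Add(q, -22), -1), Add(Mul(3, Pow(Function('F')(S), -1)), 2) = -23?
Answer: Rational(-23, 330835) ≈ -6.9521e-5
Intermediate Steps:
Function('F')(S) = Rational(-3, 25) (Function('F')(S) = Mul(3, Pow(Add(-2, -23), -1)) = Mul(3, Pow(-25, -1)) = Mul(3, Rational(-1, 25)) = Rational(-3, 25))
Function('l')(q) = Add(-8, Pow(Add(-22, q), -1)) (Function('l')(q) = Add(-8, Pow(Add(q, -22), -1)) = Add(-8, Pow(Add(-22, q), -1)))
U = Rational(6830, 23) (U = Add(Mul(Pow(Add(-22, -1), -1), Add(177, Mul(-8, -1))), 305) = Add(Mul(Pow(-23, -1), Add(177, 8)), 305) = Add(Mul(Rational(-1, 23), 185), 305) = Add(Rational(-185, 23), 305) = Rational(6830, 23) ≈ 296.96)
Function('p')(H, T) = Add(3, Mul(14, H), Mul(Rational(-3, 25), H, T)) (Function('p')(H, T) = Add(3, Add(Mul(Mul(Rational(-3, 25), H), T), Add(Mul(13, H), H))) = Add(3, Add(Mul(Rational(-3, 25), H, T), Mul(14, H))) = Add(3, Add(Mul(14, H), Mul(Rational(-3, 25), H, T))) = Add(3, Mul(14, H), Mul(Rational(-3, 25), H, T)))
Pow(Function('p')(665, U), -1) = Pow(Add(3, Mul(14, 665), Mul(Rational(-3, 25), 665, Rational(6830, 23))), -1) = Pow(Add(3, 9310, Rational(-545034, 23)), -1) = Pow(Rational(-330835, 23), -1) = Rational(-23, 330835)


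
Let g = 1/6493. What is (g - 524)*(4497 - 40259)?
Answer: 121674161222/6493 ≈ 1.8739e+7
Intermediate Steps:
g = 1/6493 ≈ 0.00015401
(g - 524)*(4497 - 40259) = (1/6493 - 524)*(4497 - 40259) = -3402331/6493*(-35762) = 121674161222/6493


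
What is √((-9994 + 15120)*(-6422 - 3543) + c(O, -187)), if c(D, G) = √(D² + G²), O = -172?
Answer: √(-51080590 + √64553) ≈ 7147.0*I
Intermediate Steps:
√((-9994 + 15120)*(-6422 - 3543) + c(O, -187)) = √((-9994 + 15120)*(-6422 - 3543) + √((-172)² + (-187)²)) = √(5126*(-9965) + √(29584 + 34969)) = √(-51080590 + √64553)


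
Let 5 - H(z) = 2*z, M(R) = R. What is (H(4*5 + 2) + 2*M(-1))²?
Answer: 1681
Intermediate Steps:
H(z) = 5 - 2*z
(H(4*5 + 2) + 2*M(-1))² = ((5 - 2*(4*5 + 2)) + 2*(-1))² = ((5 - 2*(20 + 2)) - 2)² = ((5 - 2*22) - 2)² = ((5 - 44) - 2)² = (-39 - 2)² = (-41)² = 1681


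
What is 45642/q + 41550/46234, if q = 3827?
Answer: 1134612039/88468759 ≈ 12.825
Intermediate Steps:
45642/q + 41550/46234 = 45642/3827 + 41550/46234 = 45642*(1/3827) + 41550*(1/46234) = 45642/3827 + 20775/23117 = 1134612039/88468759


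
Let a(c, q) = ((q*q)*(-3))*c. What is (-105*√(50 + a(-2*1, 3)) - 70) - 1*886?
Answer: -956 - 210*√26 ≈ -2026.8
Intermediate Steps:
a(c, q) = -3*c*q² (a(c, q) = (q²*(-3))*c = (-3*q²)*c = -3*c*q²)
(-105*√(50 + a(-2*1, 3)) - 70) - 1*886 = (-105*√(50 - 3*(-2*1)*3²) - 70) - 1*886 = (-105*√(50 - 3*(-2)*9) - 70) - 886 = (-105*√(50 + 54) - 70) - 886 = (-210*√26 - 70) - 886 = (-70 - 210*√26) - 886 = -956 - 210*√26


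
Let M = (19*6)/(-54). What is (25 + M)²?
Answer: 42436/81 ≈ 523.90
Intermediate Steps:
M = -19/9 (M = 114*(-1/54) = -19/9 ≈ -2.1111)
(25 + M)² = (25 - 19/9)² = (206/9)² = 42436/81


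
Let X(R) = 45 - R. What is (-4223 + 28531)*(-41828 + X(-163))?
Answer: -1011698960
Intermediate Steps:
(-4223 + 28531)*(-41828 + X(-163)) = (-4223 + 28531)*(-41828 + (45 - 1*(-163))) = 24308*(-41828 + (45 + 163)) = 24308*(-41828 + 208) = 24308*(-41620) = -1011698960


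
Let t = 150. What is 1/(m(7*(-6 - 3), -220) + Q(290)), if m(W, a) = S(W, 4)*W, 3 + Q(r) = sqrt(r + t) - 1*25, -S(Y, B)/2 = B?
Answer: 119/56534 - sqrt(110)/113068 ≈ 0.0020122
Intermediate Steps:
S(Y, B) = -2*B
Q(r) = -28 + sqrt(150 + r) (Q(r) = -3 + (sqrt(r + 150) - 1*25) = -3 + (sqrt(150 + r) - 25) = -3 + (-25 + sqrt(150 + r)) = -28 + sqrt(150 + r))
m(W, a) = -8*W (m(W, a) = (-2*4)*W = -8*W)
1/(m(7*(-6 - 3), -220) + Q(290)) = 1/(-56*(-6 - 3) + (-28 + sqrt(150 + 290))) = 1/(-56*(-9) + (-28 + sqrt(440))) = 1/(-8*(-63) + (-28 + 2*sqrt(110))) = 1/(504 + (-28 + 2*sqrt(110))) = 1/(476 + 2*sqrt(110))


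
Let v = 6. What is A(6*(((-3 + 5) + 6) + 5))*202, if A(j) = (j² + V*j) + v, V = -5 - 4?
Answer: 1088376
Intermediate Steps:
V = -9
A(j) = 6 + j² - 9*j (A(j) = (j² - 9*j) + 6 = 6 + j² - 9*j)
A(6*(((-3 + 5) + 6) + 5))*202 = (6 + (6*(((-3 + 5) + 6) + 5))² - 54*(((-3 + 5) + 6) + 5))*202 = (6 + (6*((2 + 6) + 5))² - 54*((2 + 6) + 5))*202 = (6 + (6*(8 + 5))² - 54*(8 + 5))*202 = (6 + (6*13)² - 54*13)*202 = (6 + 78² - 9*78)*202 = (6 + 6084 - 702)*202 = 5388*202 = 1088376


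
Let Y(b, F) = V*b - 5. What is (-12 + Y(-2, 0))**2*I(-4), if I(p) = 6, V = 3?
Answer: 3174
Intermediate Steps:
Y(b, F) = -5 + 3*b (Y(b, F) = 3*b - 5 = -5 + 3*b)
(-12 + Y(-2, 0))**2*I(-4) = (-12 + (-5 + 3*(-2)))**2*6 = (-12 + (-5 - 6))**2*6 = (-12 - 11)**2*6 = (-23)**2*6 = 529*6 = 3174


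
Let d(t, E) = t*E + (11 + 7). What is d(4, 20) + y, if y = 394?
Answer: 492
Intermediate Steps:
d(t, E) = 18 + E*t (d(t, E) = E*t + 18 = 18 + E*t)
d(4, 20) + y = (18 + 20*4) + 394 = (18 + 80) + 394 = 98 + 394 = 492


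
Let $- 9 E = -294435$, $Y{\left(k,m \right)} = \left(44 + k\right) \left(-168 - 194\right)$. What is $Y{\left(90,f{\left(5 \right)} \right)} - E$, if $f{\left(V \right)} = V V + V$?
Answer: $-81223$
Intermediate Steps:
$f{\left(V \right)} = V + V^{2}$ ($f{\left(V \right)} = V^{2} + V = V + V^{2}$)
$Y{\left(k,m \right)} = -15928 - 362 k$ ($Y{\left(k,m \right)} = \left(44 + k\right) \left(-362\right) = -15928 - 362 k$)
$E = 32715$ ($E = \left(- \frac{1}{9}\right) \left(-294435\right) = 32715$)
$Y{\left(90,f{\left(5 \right)} \right)} - E = \left(-15928 - 32580\right) - 32715 = -48508 - 32715 = -81223$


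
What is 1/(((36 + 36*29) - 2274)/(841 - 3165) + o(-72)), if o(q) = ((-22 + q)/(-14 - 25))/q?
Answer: 815724/391787 ≈ 2.0821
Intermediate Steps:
o(q) = (22/39 - q/39)/q (o(q) = ((-22 + q)/(-39))/q = ((-22 + q)*(-1/39))/q = (22/39 - q/39)/q)
1/(((36 + 36*29) - 2274)/(841 - 3165) + o(-72)) = 1/(((36 + 36*29) - 2274)/(841 - 3165) + (1/39)*(22 - 1*(-72))/(-72)) = 1/(((36 + 1044) - 2274)/(-2324) + (1/39)*(-1/72)*(22 + 72)) = 1/((1080 - 2274)*(-1/2324) + (1/39)*(-1/72)*94) = 1/(-1194*(-1/2324) - 47/1404) = 1/(597/1162 - 47/1404) = 1/(391787/815724) = 815724/391787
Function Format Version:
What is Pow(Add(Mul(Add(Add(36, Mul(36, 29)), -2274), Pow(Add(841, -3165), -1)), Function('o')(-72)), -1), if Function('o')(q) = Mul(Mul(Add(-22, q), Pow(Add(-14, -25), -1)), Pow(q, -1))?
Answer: Rational(815724, 391787) ≈ 2.0821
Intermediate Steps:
Function('o')(q) = Mul(Pow(q, -1), Add(Rational(22, 39), Mul(Rational(-1, 39), q))) (Function('o')(q) = Mul(Mul(Add(-22, q), Pow(-39, -1)), Pow(q, -1)) = Mul(Mul(Add(-22, q), Rational(-1, 39)), Pow(q, -1)) = Mul(Add(Rational(22, 39), Mul(Rational(-1, 39), q)), Pow(q, -1)) = Mul(Pow(q, -1), Add(Rational(22, 39), Mul(Rational(-1, 39), q))))
Pow(Add(Mul(Add(Add(36, Mul(36, 29)), -2274), Pow(Add(841, -3165), -1)), Function('o')(-72)), -1) = Pow(Add(Mul(Add(Add(36, Mul(36, 29)), -2274), Pow(Add(841, -3165), -1)), Mul(Rational(1, 39), Pow(-72, -1), Add(22, Mul(-1, -72)))), -1) = Pow(Add(Mul(Add(Add(36, 1044), -2274), Pow(-2324, -1)), Mul(Rational(1, 39), Rational(-1, 72), Add(22, 72))), -1) = Pow(Add(Mul(Add(1080, -2274), Rational(-1, 2324)), Mul(Rational(1, 39), Rational(-1, 72), 94)), -1) = Pow(Add(Mul(-1194, Rational(-1, 2324)), Rational(-47, 1404)), -1) = Pow(Add(Rational(597, 1162), Rational(-47, 1404)), -1) = Pow(Rational(391787, 815724), -1) = Rational(815724, 391787)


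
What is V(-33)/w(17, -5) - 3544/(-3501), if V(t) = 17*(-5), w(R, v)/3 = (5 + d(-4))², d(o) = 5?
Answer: 51041/70020 ≈ 0.72895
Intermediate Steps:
w(R, v) = 300 (w(R, v) = 3*(5 + 5)² = 3*10² = 3*100 = 300)
V(t) = -85
V(-33)/w(17, -5) - 3544/(-3501) = -85/300 - 3544/(-3501) = -85*1/300 - 3544*(-1/3501) = -17/60 + 3544/3501 = 51041/70020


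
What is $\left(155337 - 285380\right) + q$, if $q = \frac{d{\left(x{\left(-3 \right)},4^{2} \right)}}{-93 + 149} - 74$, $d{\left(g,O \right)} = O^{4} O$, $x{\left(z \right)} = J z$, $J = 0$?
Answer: $- \frac{779747}{7} \approx -1.1139 \cdot 10^{5}$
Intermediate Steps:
$x{\left(z \right)} = 0$ ($x{\left(z \right)} = 0 z = 0$)
$d{\left(g,O \right)} = O^{5}$
$q = \frac{130554}{7}$ ($q = \frac{\left(4^{2}\right)^{5}}{-93 + 149} - 74 = \frac{16^{5}}{56} - 74 = \frac{1}{56} \cdot 1048576 - 74 = \frac{131072}{7} - 74 = \frac{130554}{7} \approx 18651.0$)
$\left(155337 - 285380\right) + q = \left(155337 - 285380\right) + \frac{130554}{7} = -130043 + \frac{130554}{7} = - \frac{779747}{7}$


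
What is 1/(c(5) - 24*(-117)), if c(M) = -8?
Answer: 1/2800 ≈ 0.00035714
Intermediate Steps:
1/(c(5) - 24*(-117)) = 1/(-8 - 24*(-117)) = 1/(-8 + 2808) = 1/2800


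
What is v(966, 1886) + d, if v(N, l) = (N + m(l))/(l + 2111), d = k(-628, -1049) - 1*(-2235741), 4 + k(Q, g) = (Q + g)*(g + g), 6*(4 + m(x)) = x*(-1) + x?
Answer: 22999070713/3997 ≈ 5.7541e+6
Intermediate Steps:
m(x) = -4 (m(x) = -4 + (x*(-1) + x)/6 = -4 + (-x + x)/6 = -4 + (⅙)*0 = -4 + 0 = -4)
k(Q, g) = -4 + 2*g*(Q + g) (k(Q, g) = -4 + (Q + g)*(g + g) = -4 + (Q + g)*(2*g) = -4 + 2*g*(Q + g))
d = 5754083 (d = (-4 + 2*(-1049)² + 2*(-628)*(-1049)) - 1*(-2235741) = (-4 + 2*1100401 + 1317544) + 2235741 = (-4 + 2200802 + 1317544) + 2235741 = 3518342 + 2235741 = 5754083)
v(N, l) = (-4 + N)/(2111 + l) (v(N, l) = (N - 4)/(l + 2111) = (-4 + N)/(2111 + l))
v(966, 1886) + d = (-4 + 966)/(2111 + 1886) + 5754083 = 962/3997 + 5754083 = 22999070713/3997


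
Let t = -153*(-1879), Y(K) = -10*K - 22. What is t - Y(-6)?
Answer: 287449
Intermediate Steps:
Y(K) = -22 - 10*K
t = 287487
t - Y(-6) = 287487 - (-22 - 10*(-6)) = 287487 - (-22 + 60) = 287487 - 1*38 = 287487 - 38 = 287449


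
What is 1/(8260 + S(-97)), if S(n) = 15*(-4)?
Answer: 1/8200 ≈ 0.00012195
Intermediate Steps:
S(n) = -60
1/(8260 + S(-97)) = 1/(8260 - 60) = 1/8200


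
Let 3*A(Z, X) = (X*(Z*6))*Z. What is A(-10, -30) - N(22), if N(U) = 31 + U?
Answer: -6053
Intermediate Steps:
A(Z, X) = 2*X*Z² (A(Z, X) = ((X*(Z*6))*Z)/3 = ((X*(6*Z))*Z)/3 = ((6*X*Z)*Z)/3 = (6*X*Z²)/3 = 2*X*Z²)
A(-10, -30) - N(22) = 2*(-30)*(-10)² - (31 + 22) = 2*(-30)*100 - 1*53 = -6000 - 53 = -6053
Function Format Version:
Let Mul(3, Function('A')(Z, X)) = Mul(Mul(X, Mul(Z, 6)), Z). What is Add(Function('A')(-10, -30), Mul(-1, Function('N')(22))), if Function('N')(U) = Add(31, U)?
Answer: -6053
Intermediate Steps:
Function('A')(Z, X) = Mul(2, X, Pow(Z, 2)) (Function('A')(Z, X) = Mul(Rational(1, 3), Mul(Mul(X, Mul(Z, 6)), Z)) = Mul(Rational(1, 3), Mul(Mul(X, Mul(6, Z)), Z)) = Mul(Rational(1, 3), Mul(Mul(6, X, Z), Z)) = Mul(Rational(1, 3), Mul(6, X, Pow(Z, 2))) = Mul(2, X, Pow(Z, 2)))
Add(Function('A')(-10, -30), Mul(-1, Function('N')(22))) = Add(Mul(2, -30, Pow(-10, 2)), Mul(-1, Add(31, 22))) = Add(Mul(2, -30, 100), Mul(-1, 53)) = Add(-6000, -53) = -6053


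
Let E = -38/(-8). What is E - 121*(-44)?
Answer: 21315/4 ≈ 5328.8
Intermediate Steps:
E = 19/4 (E = -38*(-1/8) = 19/4 ≈ 4.7500)
E - 121*(-44) = 19/4 - 121*(-44) = 19/4 + 5324 = 21315/4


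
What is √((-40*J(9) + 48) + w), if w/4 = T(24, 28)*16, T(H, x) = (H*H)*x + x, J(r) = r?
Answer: 2*√258418 ≈ 1016.7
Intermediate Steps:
T(H, x) = x + x*H² (T(H, x) = H²*x + x = x*H² + x = x + x*H²)
w = 1033984 (w = 4*((28*(1 + 24²))*16) = 4*((28*(1 + 576))*16) = 4*((28*577)*16) = 4*(16156*16) = 4*258496 = 1033984)
√((-40*J(9) + 48) + w) = √((-40*9 + 48) + 1033984) = √((-360 + 48) + 1033984) = √(-312 + 1033984) = √1033672 = 2*√258418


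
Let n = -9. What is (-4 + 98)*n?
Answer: -846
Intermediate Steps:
(-4 + 98)*n = (-4 + 98)*(-9) = 94*(-9) = -846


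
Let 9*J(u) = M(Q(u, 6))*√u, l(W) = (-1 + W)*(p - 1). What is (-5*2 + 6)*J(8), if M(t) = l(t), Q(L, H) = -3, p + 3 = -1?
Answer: -160*√2/9 ≈ -25.142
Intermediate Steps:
p = -4 (p = -3 - 1 = -4)
l(W) = 5 - 5*W (l(W) = (-1 + W)*(-4 - 1) = (-1 + W)*(-5) = 5 - 5*W)
M(t) = 5 - 5*t
J(u) = 20*√u/9 (J(u) = ((5 - 5*(-3))*√u)/9 = ((5 + 15)*√u)/9 = (20*√u)/9 = 20*√u/9)
(-5*2 + 6)*J(8) = (-5*2 + 6)*(20*√8/9) = (-10 + 6)*(20*(2*√2)/9) = -160*√2/9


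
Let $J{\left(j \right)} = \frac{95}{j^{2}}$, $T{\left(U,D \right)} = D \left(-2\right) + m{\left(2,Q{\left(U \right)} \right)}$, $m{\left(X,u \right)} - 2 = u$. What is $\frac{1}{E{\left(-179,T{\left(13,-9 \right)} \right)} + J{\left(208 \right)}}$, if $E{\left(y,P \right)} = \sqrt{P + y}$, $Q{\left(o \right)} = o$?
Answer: $\frac{4110080}{273278968641} - \frac{1871773696 i \sqrt{146}}{273278968641} \approx 1.504 \cdot 10^{-5} - 0.082761 i$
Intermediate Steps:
$m{\left(X,u \right)} = 2 + u$
$T{\left(U,D \right)} = 2 + U - 2 D$ ($T{\left(U,D \right)} = D \left(-2\right) + \left(2 + U\right) = - 2 D + \left(2 + U\right) = 2 + U - 2 D$)
$J{\left(j \right)} = \frac{95}{j^{2}}$
$\frac{1}{E{\left(-179,T{\left(13,-9 \right)} \right)} + J{\left(208 \right)}} = \frac{1}{\sqrt{\left(2 + 13 - -18\right) - 179} + \frac{95}{43264}} = \frac{1}{\sqrt{\left(2 + 13 + 18\right) - 179} + 95 \cdot \frac{1}{43264}} = \frac{1}{\sqrt{33 - 179} + \frac{95}{43264}} = \frac{1}{\sqrt{-146} + \frac{95}{43264}} = \frac{1}{i \sqrt{146} + \frac{95}{43264}} = \frac{1}{\frac{95}{43264} + i \sqrt{146}}$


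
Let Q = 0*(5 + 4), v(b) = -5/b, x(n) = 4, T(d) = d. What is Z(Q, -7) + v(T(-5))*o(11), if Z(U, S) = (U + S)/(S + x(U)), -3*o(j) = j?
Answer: -4/3 ≈ -1.3333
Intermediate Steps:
o(j) = -j/3
Q = 0 (Q = 0*9 = 0)
Z(U, S) = (S + U)/(4 + S) (Z(U, S) = (U + S)/(S + 4) = (S + U)/(4 + S))
Z(Q, -7) + v(T(-5))*o(11) = (-7 + 0)/(4 - 7) + (-5/(-5))*(-1/3*11) = -7/(-3) - 5*(-1/5)*(-11/3) = -1/3*(-7) + 1*(-11/3) = 7/3 - 11/3 = -4/3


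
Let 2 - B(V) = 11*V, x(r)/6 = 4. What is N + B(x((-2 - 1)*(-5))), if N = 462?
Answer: 200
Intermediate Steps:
x(r) = 24 (x(r) = 6*4 = 24)
B(V) = 2 - 11*V
N + B(x((-2 - 1)*(-5))) = 462 + (2 - 11*24) = 462 + (2 - 264) = 462 - 262 = 200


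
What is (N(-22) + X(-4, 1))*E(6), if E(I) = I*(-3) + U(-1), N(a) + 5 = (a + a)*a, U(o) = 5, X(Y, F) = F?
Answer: -12532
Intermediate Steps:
N(a) = -5 + 2*a² (N(a) = -5 + (a + a)*a = -5 + (2*a)*a = -5 + 2*a²)
E(I) = 5 - 3*I (E(I) = I*(-3) + 5 = -3*I + 5 = 5 - 3*I)
(N(-22) + X(-4, 1))*E(6) = ((-5 + 2*(-22)²) + 1)*(5 - 3*6) = ((-5 + 2*484) + 1)*(5 - 18) = ((-5 + 968) + 1)*(-13) = (963 + 1)*(-13) = 964*(-13) = -12532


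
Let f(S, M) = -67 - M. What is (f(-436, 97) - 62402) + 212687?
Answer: 150121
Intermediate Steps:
(f(-436, 97) - 62402) + 212687 = ((-67 - 1*97) - 62402) + 212687 = ((-67 - 97) - 62402) + 212687 = (-164 - 62402) + 212687 = -62566 + 212687 = 150121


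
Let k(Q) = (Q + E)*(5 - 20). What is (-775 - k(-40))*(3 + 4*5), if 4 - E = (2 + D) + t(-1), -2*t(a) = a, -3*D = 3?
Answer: -61525/2 ≈ -30763.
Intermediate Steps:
D = -1 (D = -⅓*3 = -1)
t(a) = -a/2
E = 5/2 (E = 4 - ((2 - 1) - ½*(-1)) = 4 - (1 + ½) = 4 - 1*3/2 = 4 - 3/2 = 5/2 ≈ 2.5000)
k(Q) = -75/2 - 15*Q (k(Q) = (Q + 5/2)*(5 - 20) = (5/2 + Q)*(-15) = -75/2 - 15*Q)
(-775 - k(-40))*(3 + 4*5) = (-775 - (-75/2 - 15*(-40)))*(3 + 4*5) = (-775 - (-75/2 + 600))*(3 + 20) = (-775 - 1*1125/2)*23 = (-775 - 1125/2)*23 = -2675/2*23 = -61525/2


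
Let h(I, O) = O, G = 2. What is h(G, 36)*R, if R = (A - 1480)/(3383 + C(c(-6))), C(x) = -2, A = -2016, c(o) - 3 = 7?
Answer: -1824/49 ≈ -37.224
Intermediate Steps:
c(o) = 10 (c(o) = 3 + 7 = 10)
R = -152/147 (R = (-2016 - 1480)/(3383 - 2) = -3496/3381 = -3496*1/3381 = -152/147 ≈ -1.0340)
h(G, 36)*R = 36*(-152/147) = -1824/49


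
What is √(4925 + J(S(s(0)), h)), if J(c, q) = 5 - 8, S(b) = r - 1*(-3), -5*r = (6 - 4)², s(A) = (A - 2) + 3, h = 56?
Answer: √4922 ≈ 70.157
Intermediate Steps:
s(A) = 1 + A (s(A) = (-2 + A) + 3 = 1 + A)
r = -⅘ (r = -(6 - 4)²/5 = -⅕*2² = -⅕*4 = -⅘ ≈ -0.80000)
S(b) = 11/5 (S(b) = -⅘ - 1*(-3) = -⅘ + 3 = 11/5)
J(c, q) = -3
√(4925 + J(S(s(0)), h)) = √(4925 - 3) = √4922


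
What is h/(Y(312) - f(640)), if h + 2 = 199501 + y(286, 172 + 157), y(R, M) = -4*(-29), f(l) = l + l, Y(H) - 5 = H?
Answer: -199615/963 ≈ -207.28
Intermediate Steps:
Y(H) = 5 + H
f(l) = 2*l
y(R, M) = 116
h = 199615 (h = -2 + (199501 + 116) = -2 + 199617 = 199615)
h/(Y(312) - f(640)) = 199615/((5 + 312) - 2*640) = 199615/(317 - 1*1280) = 199615/(317 - 1280) = 199615/(-963) = 199615*(-1/963) = -199615/963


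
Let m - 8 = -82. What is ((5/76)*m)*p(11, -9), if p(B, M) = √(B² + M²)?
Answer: -185*√202/38 ≈ -69.193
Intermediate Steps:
m = -74 (m = 8 - 82 = -74)
((5/76)*m)*p(11, -9) = ((5/76)*(-74))*√(11² + (-9)²) = ((5*(1/76))*(-74))*√(121 + 81) = ((5/76)*(-74))*√202 = -185*√202/38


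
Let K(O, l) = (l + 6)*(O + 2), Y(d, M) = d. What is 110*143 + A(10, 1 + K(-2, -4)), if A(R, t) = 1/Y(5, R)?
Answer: 78651/5 ≈ 15730.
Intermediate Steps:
K(O, l) = (2 + O)*(6 + l) (K(O, l) = (6 + l)*(2 + O) = (2 + O)*(6 + l))
A(R, t) = 1/5
110*143 + A(10, 1 + K(-2, -4)) = 110*143 + 1/5 = 15730 + 1/5 = 78651/5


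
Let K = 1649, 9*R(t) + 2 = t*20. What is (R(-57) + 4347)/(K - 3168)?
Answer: -37981/13671 ≈ -2.7782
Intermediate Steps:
R(t) = -2/9 + 20*t/9 (R(t) = -2/9 + (t*20)/9 = -2/9 + (20*t)/9 = -2/9 + 20*t/9)
(R(-57) + 4347)/(K - 3168) = ((-2/9 + (20/9)*(-57)) + 4347)/(1649 - 3168) = ((-2/9 - 380/3) + 4347)/(-1519) = (-1142/9 + 4347)*(-1/1519) = (37981/9)*(-1/1519) = -37981/13671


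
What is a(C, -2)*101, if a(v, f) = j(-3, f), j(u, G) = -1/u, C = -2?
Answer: 101/3 ≈ 33.667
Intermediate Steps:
a(v, f) = ⅓ (a(v, f) = -1/(-3) = -1*(-⅓) = ⅓)
a(C, -2)*101 = (⅓)*101 = 101/3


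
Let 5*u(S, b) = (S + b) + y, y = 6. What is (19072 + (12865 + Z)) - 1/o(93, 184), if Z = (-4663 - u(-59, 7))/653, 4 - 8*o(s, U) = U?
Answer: 187652126/5877 ≈ 31930.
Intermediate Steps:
o(s, U) = ½ - U/8
u(S, b) = 6/5 + S/5 + b/5 (u(S, b) = ((S + b) + 6)/5 = (6 + S + b)/5 = 6/5 + S/5 + b/5)
Z = -23269/3265 (Z = (-4663 - (6/5 + (⅕)*(-59) + (⅕)*7))/653 = (-4663 - (6/5 - 59/5 + 7/5))*(1/653) = (-4663 - 1*(-46/5))*(1/653) = (-4663 + 46/5)*(1/653) = -23269/5*1/653 = -23269/3265 ≈ -7.1268)
(19072 + (12865 + Z)) - 1/o(93, 184) = (19072 + (12865 - 23269/3265)) - 1/(½ - ⅛*184) = (19072 + 41980956/3265) - 1/(½ - 23) = 104251036/3265 - 1/(-45/2) = 104251036/3265 - 1*(-2/45) = 104251036/3265 + 2/45 = 187652126/5877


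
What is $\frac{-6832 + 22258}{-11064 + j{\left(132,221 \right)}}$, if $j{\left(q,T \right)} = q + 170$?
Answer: $- \frac{7713}{5381} \approx -1.4334$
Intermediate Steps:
$j{\left(q,T \right)} = 170 + q$
$\frac{-6832 + 22258}{-11064 + j{\left(132,221 \right)}} = \frac{-6832 + 22258}{-11064 + \left(170 + 132\right)} = \frac{15426}{-11064 + 302} = \frac{15426}{-10762} = 15426 \left(- \frac{1}{10762}\right) = - \frac{7713}{5381}$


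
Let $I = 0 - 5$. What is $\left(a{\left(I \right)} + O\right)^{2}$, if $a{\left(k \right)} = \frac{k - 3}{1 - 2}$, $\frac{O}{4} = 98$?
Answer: $160000$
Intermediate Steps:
$O = 392$ ($O = 4 \cdot 98 = 392$)
$I = -5$ ($I = 0 - 5 = -5$)
$a{\left(k \right)} = 3 - k$ ($a{\left(k \right)} = \frac{-3 + k}{-1} = \left(-3 + k\right) \left(-1\right) = 3 - k$)
$\left(a{\left(I \right)} + O\right)^{2} = \left(\left(3 - -5\right) + 392\right)^{2} = \left(\left(3 + 5\right) + 392\right)^{2} = \left(8 + 392\right)^{2} = 400^{2} = 160000$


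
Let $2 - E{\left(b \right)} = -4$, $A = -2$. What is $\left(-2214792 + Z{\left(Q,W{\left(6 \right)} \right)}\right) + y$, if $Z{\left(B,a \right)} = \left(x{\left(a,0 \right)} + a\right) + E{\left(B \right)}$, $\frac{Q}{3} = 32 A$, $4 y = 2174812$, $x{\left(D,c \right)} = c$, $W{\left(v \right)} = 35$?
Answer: $-1671048$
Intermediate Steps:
$E{\left(b \right)} = 6$ ($E{\left(b \right)} = 2 - -4 = 2 + 4 = 6$)
$y = 543703$ ($y = \frac{1}{4} \cdot 2174812 = 543703$)
$Q = -192$ ($Q = 3 \cdot 32 \left(-2\right) = 3 \left(-64\right) = -192$)
$Z{\left(B,a \right)} = 6 + a$ ($Z{\left(B,a \right)} = \left(0 + a\right) + 6 = a + 6 = 6 + a$)
$\left(-2214792 + Z{\left(Q,W{\left(6 \right)} \right)}\right) + y = \left(-2214792 + \left(6 + 35\right)\right) + 543703 = \left(-2214792 + 41\right) + 543703 = -2214751 + 543703 = -1671048$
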